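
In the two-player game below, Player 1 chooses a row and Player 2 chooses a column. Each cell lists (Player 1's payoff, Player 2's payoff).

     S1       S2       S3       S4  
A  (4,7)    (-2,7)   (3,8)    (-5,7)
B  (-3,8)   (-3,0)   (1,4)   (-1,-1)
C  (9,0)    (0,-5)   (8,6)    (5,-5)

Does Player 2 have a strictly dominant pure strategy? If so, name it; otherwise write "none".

S1 fails to dominate S2 at A (7=7).
S2 fails to dominate S1 at A (7=7).
S3 fails to dominate S1 at B (4<8).
S4 fails to dominate S1 at A (7=7).
No single strategy dominates all the others.

none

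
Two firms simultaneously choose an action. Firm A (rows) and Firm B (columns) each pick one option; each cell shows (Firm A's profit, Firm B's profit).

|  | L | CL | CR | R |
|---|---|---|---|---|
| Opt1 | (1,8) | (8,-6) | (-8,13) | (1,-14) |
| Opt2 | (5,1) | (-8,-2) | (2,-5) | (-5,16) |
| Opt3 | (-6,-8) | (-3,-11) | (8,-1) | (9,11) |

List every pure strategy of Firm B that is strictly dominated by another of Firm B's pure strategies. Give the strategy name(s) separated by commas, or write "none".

CL

L is not dominated — it holds its own against CL at Opt1 (8>-6); CR at Opt2 (1>-5); R at Opt1 (8>-14).
CL is strictly dominated by L (Opt1: 8>-6, Opt2: 1>-2, Opt3: -8>-11).
Nothing dominates CR: L at Opt1 (13>8); CL at Opt1 (13>-6); R at Opt1 (13>-14).
Nothing dominates R: L at Opt2 (16>1); CL at Opt2 (16>-2); CR at Opt2 (16>-5).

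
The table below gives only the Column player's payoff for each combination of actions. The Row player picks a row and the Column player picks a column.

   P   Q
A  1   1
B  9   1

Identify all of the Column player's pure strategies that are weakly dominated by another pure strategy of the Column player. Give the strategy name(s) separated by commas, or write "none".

Nothing dominates P: Q at B (9>1).
Q: dominated, since P does at least as well everywhere (A: 1=1, B: 9>1).

Q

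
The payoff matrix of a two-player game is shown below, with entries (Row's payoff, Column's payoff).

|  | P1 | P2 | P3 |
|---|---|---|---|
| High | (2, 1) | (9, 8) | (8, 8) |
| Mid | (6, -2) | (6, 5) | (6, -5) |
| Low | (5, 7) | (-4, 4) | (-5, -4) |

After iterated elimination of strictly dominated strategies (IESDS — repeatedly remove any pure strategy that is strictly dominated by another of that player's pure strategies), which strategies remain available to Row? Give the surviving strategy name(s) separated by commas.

High

For Row, Mid strictly dominates Low on the remaining columns (P1: 6>5, P2: 6>-4, P3: 6>-5); eliminate Low.
For Column, P2 strictly dominates P1 on the remaining rows (High: 8>1, Mid: 5>-2); eliminate P1.
Row Mid is eliminated: High beats it against every remaining column (P2: 9>6, P3: 8>6).
Among the remaining strategies, none is strictly dominated by another pure strategy of the same player, so the elimination stops.
Surviving strategies — Row: {High}; Column: {P2, P3}.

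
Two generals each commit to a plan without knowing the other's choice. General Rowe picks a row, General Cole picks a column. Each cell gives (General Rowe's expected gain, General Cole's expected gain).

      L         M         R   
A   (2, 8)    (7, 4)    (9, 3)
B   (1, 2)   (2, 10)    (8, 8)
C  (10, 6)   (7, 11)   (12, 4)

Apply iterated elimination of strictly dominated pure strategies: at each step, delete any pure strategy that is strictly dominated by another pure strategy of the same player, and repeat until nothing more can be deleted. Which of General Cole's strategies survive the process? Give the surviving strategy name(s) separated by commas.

L, M

General Rowe's strategy B is strictly dominated by A (L: 2>1, M: 7>2, R: 9>8) and is removed.
For General Cole, L strictly dominates R on the remaining rows (A: 8>3, C: 6>4); eliminate R.
Among the remaining strategies, none is strictly dominated by another pure strategy of the same player, so the elimination stops.
Surviving strategies — General Rowe: {A, C}; General Cole: {L, M}.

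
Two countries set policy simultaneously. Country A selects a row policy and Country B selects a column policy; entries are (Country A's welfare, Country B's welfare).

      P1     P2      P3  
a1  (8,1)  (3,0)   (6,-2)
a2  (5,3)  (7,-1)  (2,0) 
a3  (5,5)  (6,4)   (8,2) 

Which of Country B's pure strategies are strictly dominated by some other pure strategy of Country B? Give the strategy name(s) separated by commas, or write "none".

P1: no other strategy beats it everywhere (P2 at a1 (1>0); P3 at a1 (1>-2)).
P2 is strictly dominated by P1 (a1: 1>0, a2: 3>-1, a3: 5>4).
P1 strictly dominates P3 — a1: 1>-2, a2: 3>0, a3: 5>2.

P2, P3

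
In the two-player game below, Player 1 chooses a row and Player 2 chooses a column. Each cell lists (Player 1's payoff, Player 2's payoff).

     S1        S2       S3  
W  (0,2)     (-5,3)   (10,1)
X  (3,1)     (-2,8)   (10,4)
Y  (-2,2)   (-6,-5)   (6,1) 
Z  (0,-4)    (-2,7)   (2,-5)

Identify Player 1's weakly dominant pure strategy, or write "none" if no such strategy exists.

X

X vs W: S1: 3>0, S2: -2>-5, S3: 10=10.
X vs Y: S1: 3>-2, S2: -2>-6, S3: 10>6.
X vs Z: S1: 3>0, S2: -2=-2, S3: 10>2.
X is at least as good as every other strategy against every opponent action, so it is weakly dominant.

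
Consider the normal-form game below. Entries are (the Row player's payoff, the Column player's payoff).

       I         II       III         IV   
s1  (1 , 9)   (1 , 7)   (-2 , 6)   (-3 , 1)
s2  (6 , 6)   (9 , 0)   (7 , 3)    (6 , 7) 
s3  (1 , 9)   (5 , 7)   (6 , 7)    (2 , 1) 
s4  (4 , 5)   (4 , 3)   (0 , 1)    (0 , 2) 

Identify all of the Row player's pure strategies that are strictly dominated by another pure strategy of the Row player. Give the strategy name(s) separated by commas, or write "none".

s2 strictly dominates s1 — I: 6>1, II: 9>1, III: 7>-2, IV: 6>-3.
s2: no other strategy beats it everywhere (s1 at I (6>1); s3 at I (6>1); s4 at I (6>4)).
s3 is strictly dominated by s2 (I: 6>1, II: 9>5, III: 7>6, IV: 6>2).
s4: dominated, since s2 does at least as well everywhere (I: 6>4, II: 9>4, III: 7>0, IV: 6>0).

s1, s3, s4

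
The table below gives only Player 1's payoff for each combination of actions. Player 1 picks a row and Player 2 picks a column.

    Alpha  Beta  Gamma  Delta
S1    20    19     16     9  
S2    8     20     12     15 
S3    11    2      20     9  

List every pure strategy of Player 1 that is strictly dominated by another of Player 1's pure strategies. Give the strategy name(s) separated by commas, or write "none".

Nothing dominates S1: S2 at Alpha (20>8); S3 at Alpha (20>11).
S2 is not dominated — it holds its own against S1 at Beta (20>19); S3 at Beta (20>2).
S3: no other strategy beats it everywhere (S1 at Gamma (20>16); S2 at Alpha (11>8)).

none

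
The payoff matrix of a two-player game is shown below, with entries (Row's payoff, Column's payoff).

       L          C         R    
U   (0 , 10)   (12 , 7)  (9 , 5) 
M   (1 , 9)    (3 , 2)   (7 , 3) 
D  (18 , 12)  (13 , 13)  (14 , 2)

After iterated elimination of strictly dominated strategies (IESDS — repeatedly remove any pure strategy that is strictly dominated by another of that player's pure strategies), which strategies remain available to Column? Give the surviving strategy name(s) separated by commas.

Row U is eliminated: D beats it against every remaining column (L: 18>0, C: 13>12, R: 14>9).
Row's strategy M is strictly dominated by D (L: 18>1, C: 13>3, R: 14>7) and is removed.
For Column, C strictly dominates L on the remaining rows (D: 13>12); eliminate L.
For Column, C strictly dominates R on the remaining rows (D: 13>2); eliminate R.
Among the remaining strategies, none is strictly dominated by another pure strategy of the same player, so the elimination stops.
Surviving strategies — Row: {D}; Column: {C}.

C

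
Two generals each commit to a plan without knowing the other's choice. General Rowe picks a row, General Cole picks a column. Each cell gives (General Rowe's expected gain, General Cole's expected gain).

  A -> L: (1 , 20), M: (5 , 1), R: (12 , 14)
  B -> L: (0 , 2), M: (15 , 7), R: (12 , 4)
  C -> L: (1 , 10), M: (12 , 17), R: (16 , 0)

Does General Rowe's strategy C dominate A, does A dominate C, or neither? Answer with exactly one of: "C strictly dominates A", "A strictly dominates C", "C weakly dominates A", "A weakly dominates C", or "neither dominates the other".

Compare C to A across each choice by General Cole: L: 1=1, M: 12>5, R: 16>12.
C is at least as good everywhere and strictly better somewhere (tied only at L), so C weakly but not strictly dominates A.

C weakly dominates A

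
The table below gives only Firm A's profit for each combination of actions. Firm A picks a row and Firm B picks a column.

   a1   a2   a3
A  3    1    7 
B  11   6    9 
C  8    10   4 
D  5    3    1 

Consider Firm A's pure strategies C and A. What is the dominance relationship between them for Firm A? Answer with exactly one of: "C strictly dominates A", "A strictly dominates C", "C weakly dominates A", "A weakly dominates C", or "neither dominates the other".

C's payoffs vs A's, by Firm B's action — a1: 8>3, a2: 10>1, a3: 4<7.
C does better at a1, a2 but worse at a3; neither strategy dominates the other.

neither dominates the other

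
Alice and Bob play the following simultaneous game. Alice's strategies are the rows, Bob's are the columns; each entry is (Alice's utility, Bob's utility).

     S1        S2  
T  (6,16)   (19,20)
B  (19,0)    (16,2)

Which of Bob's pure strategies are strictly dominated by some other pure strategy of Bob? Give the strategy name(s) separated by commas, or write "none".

S1

S1: dominated, since S2 does at least as well everywhere (T: 20>16, B: 2>0).
S2 is not dominated — it holds its own against S1 at T (20>16).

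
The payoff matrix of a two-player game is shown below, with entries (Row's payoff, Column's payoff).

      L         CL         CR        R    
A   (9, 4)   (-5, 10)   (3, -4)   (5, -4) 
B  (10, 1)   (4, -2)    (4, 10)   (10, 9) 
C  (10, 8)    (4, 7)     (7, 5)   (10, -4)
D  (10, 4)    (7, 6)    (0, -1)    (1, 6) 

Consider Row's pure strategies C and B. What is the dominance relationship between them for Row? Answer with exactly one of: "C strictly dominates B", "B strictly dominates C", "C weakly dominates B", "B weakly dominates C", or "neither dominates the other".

C's payoffs vs B's, by Column's action — L: 10=10, CL: 4=4, CR: 7>4, R: 10=10.
C is at least as good everywhere and strictly better somewhere (tied only at L, CL, R), so C weakly but not strictly dominates B.

C weakly dominates B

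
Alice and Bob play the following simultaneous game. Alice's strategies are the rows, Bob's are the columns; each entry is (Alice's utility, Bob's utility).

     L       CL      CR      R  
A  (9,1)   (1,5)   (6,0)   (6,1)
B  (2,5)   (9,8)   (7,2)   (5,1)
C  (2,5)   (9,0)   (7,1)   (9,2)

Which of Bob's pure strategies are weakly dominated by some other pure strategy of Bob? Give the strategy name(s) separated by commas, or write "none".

L: no other strategy beats it everywhere (CL at C (5>0); CR at A (1>0); R at B (5>1)).
CL: no other strategy beats it everywhere (L at A (5>1); CR at A (5>0); R at A (5>1)).
CR is weakly dominated by L (A: 1>0, B: 5>2, C: 5>1).
R: dominated, since L does at least as well everywhere (A: 1=1, B: 5>1, C: 5>2).

CR, R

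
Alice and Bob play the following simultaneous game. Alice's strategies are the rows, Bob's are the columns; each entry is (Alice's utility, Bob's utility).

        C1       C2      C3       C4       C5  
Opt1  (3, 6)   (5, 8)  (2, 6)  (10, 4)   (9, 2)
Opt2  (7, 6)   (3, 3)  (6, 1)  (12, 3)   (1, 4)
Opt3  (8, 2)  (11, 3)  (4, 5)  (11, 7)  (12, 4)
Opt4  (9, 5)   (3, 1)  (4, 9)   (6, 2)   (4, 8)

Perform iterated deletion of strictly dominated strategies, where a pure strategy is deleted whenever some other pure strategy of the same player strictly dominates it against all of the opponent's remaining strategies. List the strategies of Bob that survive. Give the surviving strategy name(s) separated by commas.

Alice's strategy Opt1 is strictly dominated by Opt3 (C1: 8>3, C2: 11>5, C3: 4>2, C4: 11>10, C5: 12>9) and is removed.
Bob's strategy C2 is strictly dominated by C5 (Opt2: 4>3, Opt3: 4>3, Opt4: 8>1) and is removed.
Among the remaining strategies, none is strictly dominated by another pure strategy of the same player, so the elimination stops.
Surviving strategies — Alice: {Opt2, Opt3, Opt4}; Bob: {C1, C3, C4, C5}.

C1, C3, C4, C5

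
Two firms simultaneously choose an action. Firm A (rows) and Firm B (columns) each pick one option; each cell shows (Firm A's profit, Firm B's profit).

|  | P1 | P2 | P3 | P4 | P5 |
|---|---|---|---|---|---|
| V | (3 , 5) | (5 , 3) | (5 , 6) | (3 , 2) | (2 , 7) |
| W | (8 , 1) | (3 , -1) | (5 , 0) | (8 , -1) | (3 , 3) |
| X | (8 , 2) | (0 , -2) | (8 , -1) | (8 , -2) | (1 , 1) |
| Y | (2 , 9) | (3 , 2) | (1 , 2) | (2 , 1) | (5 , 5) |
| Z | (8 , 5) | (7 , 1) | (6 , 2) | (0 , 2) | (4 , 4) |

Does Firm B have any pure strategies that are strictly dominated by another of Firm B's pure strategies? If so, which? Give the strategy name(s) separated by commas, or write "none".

P2, P3, P4

Nothing dominates P1: P2 at V (5>3); P3 at W (1>0); P4 at V (5>2); P5 at X (2>1).
P2 is strictly dominated by P1 (V: 5>3, W: 1>-1, X: 2>-2, Y: 9>2, Z: 5>1).
P3: dominated, since P5 does at least as well everywhere (V: 7>6, W: 3>0, X: 1>-1, Y: 5>2, Z: 4>2).
P4: dominated, since P1 does at least as well everywhere (V: 5>2, W: 1>-1, X: 2>-2, Y: 9>1, Z: 5>2).
P5: no other strategy beats it everywhere (P1 at V (7>5); P2 at V (7>3); P3 at V (7>6); P4 at V (7>2)).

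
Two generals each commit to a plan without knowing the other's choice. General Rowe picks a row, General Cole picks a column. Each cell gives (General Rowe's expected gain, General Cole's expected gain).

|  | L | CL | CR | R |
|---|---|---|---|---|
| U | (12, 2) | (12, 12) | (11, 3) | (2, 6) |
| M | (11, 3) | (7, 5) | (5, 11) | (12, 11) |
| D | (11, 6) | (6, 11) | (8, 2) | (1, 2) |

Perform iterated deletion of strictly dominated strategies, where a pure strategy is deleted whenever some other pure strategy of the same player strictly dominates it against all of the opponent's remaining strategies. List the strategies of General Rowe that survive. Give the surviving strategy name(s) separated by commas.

Row D is eliminated: U beats it against every remaining column (L: 12>11, CL: 12>6, CR: 11>8, R: 2>1).
For General Cole, CL strictly dominates L on the remaining rows (U: 12>2, M: 5>3); eliminate L.
Among the remaining strategies, none is strictly dominated by another pure strategy of the same player, so the elimination stops.
Surviving strategies — General Rowe: {U, M}; General Cole: {CL, CR, R}.

U, M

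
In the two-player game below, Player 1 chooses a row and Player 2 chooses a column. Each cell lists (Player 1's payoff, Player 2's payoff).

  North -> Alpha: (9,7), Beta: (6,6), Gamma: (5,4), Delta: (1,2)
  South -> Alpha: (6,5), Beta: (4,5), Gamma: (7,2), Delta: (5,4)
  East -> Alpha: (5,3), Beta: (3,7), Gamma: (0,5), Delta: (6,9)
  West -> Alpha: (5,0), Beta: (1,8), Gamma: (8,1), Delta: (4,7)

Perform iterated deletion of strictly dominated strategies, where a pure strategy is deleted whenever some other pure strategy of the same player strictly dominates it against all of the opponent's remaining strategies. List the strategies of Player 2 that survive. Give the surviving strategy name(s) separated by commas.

For Player 2, Beta strictly dominates Gamma on the remaining rows (North: 6>4, South: 5>2, East: 7>5, West: 8>1); eliminate Gamma.
For Player 1, South strictly dominates West on the remaining columns (Alpha: 6>5, Beta: 4>1, Delta: 5>4); eliminate West.
Among the remaining strategies, none is strictly dominated by another pure strategy of the same player, so the elimination stops.
Surviving strategies — Player 1: {North, South, East}; Player 2: {Alpha, Beta, Delta}.

Alpha, Beta, Delta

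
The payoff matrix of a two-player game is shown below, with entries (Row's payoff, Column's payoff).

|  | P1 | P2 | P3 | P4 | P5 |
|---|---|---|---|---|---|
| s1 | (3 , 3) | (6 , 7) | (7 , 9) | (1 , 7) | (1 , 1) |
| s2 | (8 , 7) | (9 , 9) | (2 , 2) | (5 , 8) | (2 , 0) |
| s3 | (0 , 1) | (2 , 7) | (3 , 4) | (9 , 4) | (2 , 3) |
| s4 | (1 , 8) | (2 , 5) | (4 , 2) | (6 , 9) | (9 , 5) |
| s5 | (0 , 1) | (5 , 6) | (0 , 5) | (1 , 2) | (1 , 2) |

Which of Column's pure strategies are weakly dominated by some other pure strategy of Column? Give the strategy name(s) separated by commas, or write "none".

P1, P5

P1 is weakly dominated by P4 (s1: 7>3, s2: 8>7, s3: 4>1, s4: 9>8, s5: 2>1).
P2: no other strategy beats it everywhere (P1 at s1 (7>3); P3 at s2 (9>2); P4 at s2 (9>8); P5 at s1 (7>1)).
P3: no other strategy beats it everywhere (P1 at s1 (9>3); P2 at s1 (9>7); P4 at s1 (9>7); P5 at s1 (9>1)).
P4 is not dominated — it holds its own against P1 at s1 (7>3); P2 at s4 (9>5); P3 at s2 (8>2); P5 at s1 (7>1).
P2 weakly dominates P5 — s1: 7>1, s2: 9>0, s3: 7>3, s4: 5=5, s5: 6>2.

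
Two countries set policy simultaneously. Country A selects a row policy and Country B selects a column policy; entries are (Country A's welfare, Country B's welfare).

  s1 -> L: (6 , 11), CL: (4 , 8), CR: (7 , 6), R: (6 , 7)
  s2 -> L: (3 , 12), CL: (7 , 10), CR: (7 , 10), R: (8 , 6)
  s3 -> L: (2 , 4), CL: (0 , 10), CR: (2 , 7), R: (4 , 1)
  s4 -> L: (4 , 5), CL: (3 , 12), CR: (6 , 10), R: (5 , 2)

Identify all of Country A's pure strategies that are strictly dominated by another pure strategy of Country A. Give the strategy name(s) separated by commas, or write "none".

s3, s4

s1: no other strategy beats it everywhere (s2 at L (6>3); s3 at L (6>2); s4 at L (6>4)).
s2 is not dominated — it holds its own against s1 at CL (7>4); s3 at L (3>2); s4 at CL (7>3).
s3 is strictly dominated by s1 (L: 6>2, CL: 4>0, CR: 7>2, R: 6>4).
s4 is strictly dominated by s1 (L: 6>4, CL: 4>3, CR: 7>6, R: 6>5).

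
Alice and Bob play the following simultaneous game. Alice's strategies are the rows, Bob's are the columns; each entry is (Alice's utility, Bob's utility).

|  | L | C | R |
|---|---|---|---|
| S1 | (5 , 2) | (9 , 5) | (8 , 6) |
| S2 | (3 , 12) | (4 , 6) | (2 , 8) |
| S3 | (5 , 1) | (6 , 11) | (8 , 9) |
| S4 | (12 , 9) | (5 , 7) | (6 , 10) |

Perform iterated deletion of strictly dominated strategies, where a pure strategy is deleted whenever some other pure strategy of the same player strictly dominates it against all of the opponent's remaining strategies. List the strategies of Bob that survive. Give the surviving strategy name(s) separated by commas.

Alice's strategy S2 is strictly dominated by S1 (L: 5>3, C: 9>4, R: 8>2) and is removed.
Bob's strategy L is strictly dominated by R (S1: 6>2, S3: 9>1, S4: 10>9) and is removed.
Row S4 is eliminated: S1 beats it against every remaining column (C: 9>5, R: 8>6).
Among the remaining strategies, none is strictly dominated by another pure strategy of the same player, so the elimination stops.
Surviving strategies — Alice: {S1, S3}; Bob: {C, R}.

C, R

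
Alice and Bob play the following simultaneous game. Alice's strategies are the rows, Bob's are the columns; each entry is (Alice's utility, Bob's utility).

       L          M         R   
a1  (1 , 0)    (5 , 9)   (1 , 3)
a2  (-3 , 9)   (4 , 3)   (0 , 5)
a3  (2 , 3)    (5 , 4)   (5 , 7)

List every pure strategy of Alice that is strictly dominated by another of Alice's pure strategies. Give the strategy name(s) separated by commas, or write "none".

a2

a1: no other strategy beats it everywhere (a2 at L (1>-3); a3 at M (5=5)).
a2: dominated, since a1 does at least as well everywhere (L: 1>-3, M: 5>4, R: 1>0).
Nothing dominates a3: a1 at L (2>1); a2 at L (2>-3).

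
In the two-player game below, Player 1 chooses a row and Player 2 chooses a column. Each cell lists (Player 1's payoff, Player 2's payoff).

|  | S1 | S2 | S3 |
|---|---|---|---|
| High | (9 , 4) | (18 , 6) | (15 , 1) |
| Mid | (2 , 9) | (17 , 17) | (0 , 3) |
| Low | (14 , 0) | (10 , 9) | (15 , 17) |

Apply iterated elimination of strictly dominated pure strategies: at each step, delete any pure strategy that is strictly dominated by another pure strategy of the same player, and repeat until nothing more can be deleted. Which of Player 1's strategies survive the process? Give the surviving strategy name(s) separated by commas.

For Player 1, High strictly dominates Mid on the remaining columns (S1: 9>2, S2: 18>17, S3: 15>0); eliminate Mid.
Column S1 is eliminated: S2 beats it against every remaining row (High: 6>4, Low: 9>0).
Among the remaining strategies, none is strictly dominated by another pure strategy of the same player, so the elimination stops.
Surviving strategies — Player 1: {High, Low}; Player 2: {S2, S3}.

High, Low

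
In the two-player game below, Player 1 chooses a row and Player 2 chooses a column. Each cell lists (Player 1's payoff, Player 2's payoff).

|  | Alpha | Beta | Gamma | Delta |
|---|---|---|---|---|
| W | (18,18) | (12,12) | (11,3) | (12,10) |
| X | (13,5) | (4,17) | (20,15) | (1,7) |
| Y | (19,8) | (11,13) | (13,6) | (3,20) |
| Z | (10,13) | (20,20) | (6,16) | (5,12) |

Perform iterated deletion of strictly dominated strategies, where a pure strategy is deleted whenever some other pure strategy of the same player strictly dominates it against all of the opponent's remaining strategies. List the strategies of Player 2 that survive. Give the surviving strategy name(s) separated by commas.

Alpha, Beta, Delta

Player 2's strategy Gamma is strictly dominated by Beta (W: 12>3, X: 17>15, Y: 13>6, Z: 20>16) and is removed.
Row X is eliminated: W beats it against every remaining column (Alpha: 18>13, Beta: 12>4, Delta: 12>1).
Among the remaining strategies, none is strictly dominated by another pure strategy of the same player, so the elimination stops.
Surviving strategies — Player 1: {W, Y, Z}; Player 2: {Alpha, Beta, Delta}.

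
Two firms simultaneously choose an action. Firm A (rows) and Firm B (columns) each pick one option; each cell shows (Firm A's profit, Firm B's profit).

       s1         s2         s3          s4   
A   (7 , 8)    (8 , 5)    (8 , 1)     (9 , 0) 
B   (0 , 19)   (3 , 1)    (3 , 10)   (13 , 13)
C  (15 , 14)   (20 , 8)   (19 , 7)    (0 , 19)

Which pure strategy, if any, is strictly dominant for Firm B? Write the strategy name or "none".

none

s1 fails to dominate s4 at C (14<19).
s2 fails to dominate s1 at A (5<8).
s3 fails to dominate s1 at A (1<8).
s4 fails to dominate s1 at A (0<8).
No single strategy dominates all the others.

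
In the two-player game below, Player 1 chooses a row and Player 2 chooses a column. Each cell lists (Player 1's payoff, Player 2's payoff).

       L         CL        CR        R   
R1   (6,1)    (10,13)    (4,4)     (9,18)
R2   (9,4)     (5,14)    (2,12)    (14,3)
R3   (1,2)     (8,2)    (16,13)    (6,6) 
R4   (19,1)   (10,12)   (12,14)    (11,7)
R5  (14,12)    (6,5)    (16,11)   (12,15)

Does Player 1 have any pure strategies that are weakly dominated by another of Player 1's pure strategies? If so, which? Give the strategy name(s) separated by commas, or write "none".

R1

R1: dominated, since R4 does at least as well everywhere (L: 19>6, CL: 10=10, CR: 12>4, R: 11>9).
Nothing dominates R2: R1 at L (9>6); R3 at L (9>1); R4 at R (14>11); R5 at R (14>12).
R3: no other strategy beats it everywhere (R1 at CR (16>4); R2 at CL (8>5); R4 at CR (16>12); R5 at CL (8>6)).
R4: no other strategy beats it everywhere (R1 at L (19>6); R2 at L (19>9); R3 at L (19>1); R5 at L (19>14)).
Nothing dominates R5: R1 at L (14>6); R2 at L (14>9); R3 at L (14>1); R4 at CR (16>12).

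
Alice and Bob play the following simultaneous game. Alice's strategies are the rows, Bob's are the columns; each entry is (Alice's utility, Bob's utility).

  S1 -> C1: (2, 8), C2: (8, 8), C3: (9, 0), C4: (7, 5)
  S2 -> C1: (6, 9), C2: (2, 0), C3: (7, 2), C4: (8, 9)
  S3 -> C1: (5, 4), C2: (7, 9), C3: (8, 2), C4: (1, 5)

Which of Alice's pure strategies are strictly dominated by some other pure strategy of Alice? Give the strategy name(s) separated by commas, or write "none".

Nothing dominates S1: S2 at C2 (8>2); S3 at C2 (8>7).
S2: no other strategy beats it everywhere (S1 at C1 (6>2); S3 at C1 (6>5)).
Nothing dominates S3: S1 at C1 (5>2); S2 at C2 (7>2).

none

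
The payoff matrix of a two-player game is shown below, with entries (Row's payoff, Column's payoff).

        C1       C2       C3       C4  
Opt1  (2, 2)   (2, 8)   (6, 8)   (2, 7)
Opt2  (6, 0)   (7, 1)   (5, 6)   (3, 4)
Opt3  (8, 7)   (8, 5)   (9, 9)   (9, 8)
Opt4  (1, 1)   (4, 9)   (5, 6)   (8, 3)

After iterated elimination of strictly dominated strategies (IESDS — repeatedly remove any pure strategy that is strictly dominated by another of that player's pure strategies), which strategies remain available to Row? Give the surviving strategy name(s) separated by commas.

Row Opt1 is eliminated: Opt3 beats it against every remaining column (C1: 8>2, C2: 8>2, C3: 9>6, C4: 9>2).
Row's strategy Opt2 is strictly dominated by Opt3 (C1: 8>6, C2: 8>7, C3: 9>5, C4: 9>3) and is removed.
Row Opt4 is eliminated: Opt3 beats it against every remaining column (C1: 8>1, C2: 8>4, C3: 9>5, C4: 9>8).
Column's strategy C1 is strictly dominated by C3 (Opt3: 9>7) and is removed.
Column's strategy C2 is strictly dominated by C3 (Opt3: 9>5) and is removed.
For Column, C3 strictly dominates C4 on the remaining rows (Opt3: 9>8); eliminate C4.
Among the remaining strategies, none is strictly dominated by another pure strategy of the same player, so the elimination stops.
Surviving strategies — Row: {Opt3}; Column: {C3}.

Opt3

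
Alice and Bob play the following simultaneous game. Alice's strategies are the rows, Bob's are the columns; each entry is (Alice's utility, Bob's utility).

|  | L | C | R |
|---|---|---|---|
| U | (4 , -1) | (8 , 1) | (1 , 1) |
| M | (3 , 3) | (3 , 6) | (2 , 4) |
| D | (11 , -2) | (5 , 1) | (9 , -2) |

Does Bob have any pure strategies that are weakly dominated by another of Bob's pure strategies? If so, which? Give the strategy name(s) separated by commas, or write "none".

L, R

C weakly dominates L — U: 1>-1, M: 6>3, D: 1>-2.
Nothing dominates C: L at U (1>-1); R at M (6>4).
C weakly dominates R — U: 1=1, M: 6>4, D: 1>-2.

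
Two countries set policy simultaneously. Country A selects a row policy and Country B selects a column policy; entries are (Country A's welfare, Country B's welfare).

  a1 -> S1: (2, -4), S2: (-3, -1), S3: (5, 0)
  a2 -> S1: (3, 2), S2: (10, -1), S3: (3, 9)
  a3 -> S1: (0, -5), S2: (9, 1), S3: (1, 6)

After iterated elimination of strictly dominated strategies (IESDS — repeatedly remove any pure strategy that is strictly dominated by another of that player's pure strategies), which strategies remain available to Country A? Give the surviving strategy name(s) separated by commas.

a1

Country A's strategy a3 is strictly dominated by a2 (S1: 3>0, S2: 10>9, S3: 3>1) and is removed.
Country B's strategy S1 is strictly dominated by S3 (a1: 0>-4, a2: 9>2) and is removed.
For Country B, S3 strictly dominates S2 on the remaining rows (a1: 0>-1, a2: 9>-1); eliminate S2.
Row a2 is eliminated: a1 beats it against every remaining column (S3: 5>3).
Among the remaining strategies, none is strictly dominated by another pure strategy of the same player, so the elimination stops.
Surviving strategies — Country A: {a1}; Country B: {S3}.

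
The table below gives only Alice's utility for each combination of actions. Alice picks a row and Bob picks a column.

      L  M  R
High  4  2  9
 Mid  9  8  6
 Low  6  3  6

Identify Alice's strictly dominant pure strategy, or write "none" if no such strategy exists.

none

High fails to dominate Mid at L (4<9).
Mid fails to dominate High at R (6<9).
Low fails to dominate High at R (6<9).
No single strategy dominates all the others.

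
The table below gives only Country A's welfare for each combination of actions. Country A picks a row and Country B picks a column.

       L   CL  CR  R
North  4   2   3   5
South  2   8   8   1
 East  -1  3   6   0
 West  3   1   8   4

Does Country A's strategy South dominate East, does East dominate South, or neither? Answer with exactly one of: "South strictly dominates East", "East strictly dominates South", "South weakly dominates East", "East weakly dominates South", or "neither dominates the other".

South strictly dominates East

Compare South to East across each opponent action: L: 2>-1, CL: 8>3, CR: 8>6, R: 1>0.
Every comparison favours South, so South strictly dominates East.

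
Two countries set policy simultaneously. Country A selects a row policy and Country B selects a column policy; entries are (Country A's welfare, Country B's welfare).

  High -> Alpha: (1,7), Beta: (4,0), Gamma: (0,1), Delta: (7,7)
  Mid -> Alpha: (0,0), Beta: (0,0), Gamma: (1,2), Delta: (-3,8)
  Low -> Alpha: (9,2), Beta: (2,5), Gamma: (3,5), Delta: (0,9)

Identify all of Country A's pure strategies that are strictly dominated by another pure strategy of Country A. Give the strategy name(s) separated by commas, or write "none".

High is not dominated — it holds its own against Mid at Alpha (1>0); Low at Beta (4>2).
Mid: dominated, since Low does at least as well everywhere (Alpha: 9>0, Beta: 2>0, Gamma: 3>1, Delta: 0>-3).
Low is not dominated — it holds its own against High at Alpha (9>1); Mid at Alpha (9>0).

Mid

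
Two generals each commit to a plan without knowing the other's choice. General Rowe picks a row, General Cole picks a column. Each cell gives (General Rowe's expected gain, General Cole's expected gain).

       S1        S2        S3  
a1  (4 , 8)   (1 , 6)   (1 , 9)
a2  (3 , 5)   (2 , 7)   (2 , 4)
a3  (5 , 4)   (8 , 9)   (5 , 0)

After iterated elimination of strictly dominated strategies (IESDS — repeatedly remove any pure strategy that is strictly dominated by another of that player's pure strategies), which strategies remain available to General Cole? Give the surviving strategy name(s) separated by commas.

Row a1 is eliminated: a3 beats it against every remaining column (S1: 5>4, S2: 8>1, S3: 5>1).
Row a2 is eliminated: a3 beats it against every remaining column (S1: 5>3, S2: 8>2, S3: 5>2).
Column S1 is eliminated: S2 beats it against every remaining row (a3: 9>4).
General Cole's strategy S3 is strictly dominated by S2 (a3: 9>0) and is removed.
Among the remaining strategies, none is strictly dominated by another pure strategy of the same player, so the elimination stops.
Surviving strategies — General Rowe: {a3}; General Cole: {S2}.

S2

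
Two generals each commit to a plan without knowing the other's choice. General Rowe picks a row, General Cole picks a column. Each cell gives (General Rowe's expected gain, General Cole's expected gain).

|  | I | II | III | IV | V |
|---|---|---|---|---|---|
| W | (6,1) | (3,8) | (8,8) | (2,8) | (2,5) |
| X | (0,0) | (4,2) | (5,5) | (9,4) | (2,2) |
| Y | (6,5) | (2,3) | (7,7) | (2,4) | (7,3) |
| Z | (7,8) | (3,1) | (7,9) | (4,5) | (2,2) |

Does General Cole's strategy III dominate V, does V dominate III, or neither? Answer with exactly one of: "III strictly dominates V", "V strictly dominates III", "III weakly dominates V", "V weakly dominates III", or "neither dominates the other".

Compare III to V across each opponent action: W: 8>5, X: 5>2, Y: 7>3, Z: 9>2.
III gives a strictly higher payoff against each opponent action, so III strictly dominates V.

III strictly dominates V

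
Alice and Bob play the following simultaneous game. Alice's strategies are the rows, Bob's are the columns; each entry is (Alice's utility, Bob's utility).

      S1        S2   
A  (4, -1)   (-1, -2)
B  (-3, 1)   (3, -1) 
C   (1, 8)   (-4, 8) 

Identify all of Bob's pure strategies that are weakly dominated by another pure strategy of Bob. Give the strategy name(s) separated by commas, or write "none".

S1: no other strategy beats it everywhere (S2 at A (-1>-2)).
S2: dominated, since S1 does at least as well everywhere (A: -1>-2, B: 1>-1, C: 8=8).

S2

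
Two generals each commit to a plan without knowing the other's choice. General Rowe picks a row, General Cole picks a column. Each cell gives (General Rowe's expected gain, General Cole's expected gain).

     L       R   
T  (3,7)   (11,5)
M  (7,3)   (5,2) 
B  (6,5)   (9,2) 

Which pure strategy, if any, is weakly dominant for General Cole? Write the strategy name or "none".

L

L vs R: T: 7>5, M: 3>2, B: 5>2.
L is at least as good as every other strategy against every opponent action, so it is weakly dominant.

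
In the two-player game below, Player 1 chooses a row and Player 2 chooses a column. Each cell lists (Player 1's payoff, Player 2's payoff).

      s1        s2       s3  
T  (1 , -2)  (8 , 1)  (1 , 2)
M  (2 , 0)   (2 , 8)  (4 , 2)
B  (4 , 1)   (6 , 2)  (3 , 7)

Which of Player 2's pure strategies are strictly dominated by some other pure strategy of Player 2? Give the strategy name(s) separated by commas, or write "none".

s1

s1: dominated, since s2 does at least as well everywhere (T: 1>-2, M: 8>0, B: 2>1).
s2 is not dominated — it holds its own against s1 at T (1>-2); s3 at M (8>2).
s3 is not dominated — it holds its own against s1 at T (2>-2); s2 at T (2>1).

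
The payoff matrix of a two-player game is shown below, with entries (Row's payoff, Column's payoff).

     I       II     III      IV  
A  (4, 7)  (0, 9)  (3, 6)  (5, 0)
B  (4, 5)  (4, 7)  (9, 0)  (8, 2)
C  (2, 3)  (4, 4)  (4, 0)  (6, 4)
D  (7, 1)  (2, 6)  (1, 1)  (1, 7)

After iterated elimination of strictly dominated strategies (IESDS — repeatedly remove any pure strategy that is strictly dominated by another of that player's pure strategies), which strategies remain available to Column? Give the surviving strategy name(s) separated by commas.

II, IV

Column I is eliminated: II beats it against every remaining row (A: 9>7, B: 7>5, C: 4>3, D: 6>1).
For Row, B strictly dominates A on the remaining columns (II: 4>0, III: 9>3, IV: 8>5); eliminate A.
For Row, B strictly dominates D on the remaining columns (II: 4>2, III: 9>1, IV: 8>1); eliminate D.
For Column, II strictly dominates III on the remaining rows (B: 7>0, C: 4>0); eliminate III.
Among the remaining strategies, none is strictly dominated by another pure strategy of the same player, so the elimination stops.
Surviving strategies — Row: {B, C}; Column: {II, IV}.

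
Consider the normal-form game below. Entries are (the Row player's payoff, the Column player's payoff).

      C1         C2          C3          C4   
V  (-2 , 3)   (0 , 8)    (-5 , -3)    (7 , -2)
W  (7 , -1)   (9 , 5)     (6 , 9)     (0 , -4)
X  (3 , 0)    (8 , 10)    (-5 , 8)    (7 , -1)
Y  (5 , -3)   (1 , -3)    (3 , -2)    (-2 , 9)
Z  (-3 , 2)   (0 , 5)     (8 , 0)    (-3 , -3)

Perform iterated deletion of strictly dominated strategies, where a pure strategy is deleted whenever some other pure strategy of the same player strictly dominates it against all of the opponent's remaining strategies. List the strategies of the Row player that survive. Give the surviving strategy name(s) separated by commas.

The Row player's strategy Y is strictly dominated by W (C1: 7>5, C2: 9>1, C3: 6>3, C4: 0>-2) and is removed.
For the Column player, C2 strictly dominates C1 on the remaining rows (V: 8>3, W: 5>-1, X: 10>0, Z: 5>2); eliminate C1.
The Column player's strategy C4 is strictly dominated by C2 (V: 8>-2, W: 5>-4, X: 10>-1, Z: 5>-3) and is removed.
For the Row player, W strictly dominates V on the remaining columns (C2: 9>0, C3: 6>-5); eliminate V.
The Row player's strategy X is strictly dominated by W (C2: 9>8, C3: 6>-5) and is removed.
Among the remaining strategies, none is strictly dominated by another pure strategy of the same player, so the elimination stops.
Surviving strategies — the Row player: {W, Z}; the Column player: {C2, C3}.

W, Z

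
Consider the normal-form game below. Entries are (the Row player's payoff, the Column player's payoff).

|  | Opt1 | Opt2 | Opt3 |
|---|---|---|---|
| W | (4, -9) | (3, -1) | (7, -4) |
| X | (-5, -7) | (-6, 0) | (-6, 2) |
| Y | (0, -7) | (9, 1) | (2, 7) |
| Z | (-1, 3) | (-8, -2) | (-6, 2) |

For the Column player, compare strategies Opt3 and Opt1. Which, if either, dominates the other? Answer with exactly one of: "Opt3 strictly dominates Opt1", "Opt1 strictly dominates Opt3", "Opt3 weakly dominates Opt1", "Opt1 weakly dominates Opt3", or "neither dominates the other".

Compare Opt3 to Opt1 across each opponent action: W: -4>-9, X: 2>-7, Y: 7>-7, Z: 2<3.
Opt3 does better at W, X, Y but worse at Z; neither strategy dominates the other.

neither dominates the other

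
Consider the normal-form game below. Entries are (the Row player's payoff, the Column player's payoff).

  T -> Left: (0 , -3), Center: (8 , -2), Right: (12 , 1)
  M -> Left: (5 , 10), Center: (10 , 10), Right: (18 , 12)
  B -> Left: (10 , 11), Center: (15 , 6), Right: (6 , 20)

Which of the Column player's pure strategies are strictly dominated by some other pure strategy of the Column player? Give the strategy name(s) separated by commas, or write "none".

Left, Center

Left is strictly dominated by Right (T: 1>-3, M: 12>10, B: 20>11).
Center is strictly dominated by Right (T: 1>-2, M: 12>10, B: 20>6).
Right is not dominated — it holds its own against Left at T (1>-3); Center at T (1>-2).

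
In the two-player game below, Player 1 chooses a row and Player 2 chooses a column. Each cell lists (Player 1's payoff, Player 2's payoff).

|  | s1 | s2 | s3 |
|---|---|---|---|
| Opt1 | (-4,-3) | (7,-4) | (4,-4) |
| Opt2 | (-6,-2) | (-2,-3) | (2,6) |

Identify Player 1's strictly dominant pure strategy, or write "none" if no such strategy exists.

Opt1 vs Opt2: s1: -4>-6, s2: 7>-2, s3: 4>2.
Opt1 strictly beats every other strategy against every opponent action, so it is strictly dominant.

Opt1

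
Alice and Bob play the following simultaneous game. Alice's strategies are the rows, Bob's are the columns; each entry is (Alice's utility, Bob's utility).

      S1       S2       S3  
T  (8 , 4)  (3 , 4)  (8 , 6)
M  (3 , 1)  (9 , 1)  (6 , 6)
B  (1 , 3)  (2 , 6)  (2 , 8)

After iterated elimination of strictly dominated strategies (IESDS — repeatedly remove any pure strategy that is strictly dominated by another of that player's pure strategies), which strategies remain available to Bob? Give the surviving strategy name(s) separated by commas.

Alice's strategy B is strictly dominated by T (S1: 8>1, S2: 3>2, S3: 8>2) and is removed.
Bob's strategy S1 is strictly dominated by S3 (T: 6>4, M: 6>1) and is removed.
Bob's strategy S2 is strictly dominated by S3 (T: 6>4, M: 6>1) and is removed.
Row M is eliminated: T beats it against every remaining column (S3: 8>6).
Among the remaining strategies, none is strictly dominated by another pure strategy of the same player, so the elimination stops.
Surviving strategies — Alice: {T}; Bob: {S3}.

S3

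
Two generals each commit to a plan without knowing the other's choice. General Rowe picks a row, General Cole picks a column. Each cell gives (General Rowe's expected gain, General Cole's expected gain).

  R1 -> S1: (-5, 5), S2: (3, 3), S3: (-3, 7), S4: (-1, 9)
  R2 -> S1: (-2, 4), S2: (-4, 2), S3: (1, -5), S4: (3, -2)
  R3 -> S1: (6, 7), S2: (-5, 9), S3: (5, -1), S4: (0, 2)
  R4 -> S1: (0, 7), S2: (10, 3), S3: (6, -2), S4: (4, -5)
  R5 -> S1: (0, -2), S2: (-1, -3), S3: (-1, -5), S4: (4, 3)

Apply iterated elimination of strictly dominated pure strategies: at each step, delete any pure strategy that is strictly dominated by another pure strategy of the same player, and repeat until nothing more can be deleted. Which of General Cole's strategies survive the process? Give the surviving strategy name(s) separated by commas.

S1, S2, S4

Row R1 is eliminated: R4 beats it against every remaining column (S1: 0>-5, S2: 10>3, S3: 6>-3, S4: 4>-1).
For General Rowe, R4 strictly dominates R2 on the remaining columns (S1: 0>-2, S2: 10>-4, S3: 6>1, S4: 4>3); eliminate R2.
Column S3 is eliminated: S1 beats it against every remaining row (R3: 7>-1, R4: 7>-2, R5: -2>-5).
Among the remaining strategies, none is strictly dominated by another pure strategy of the same player, so the elimination stops.
Surviving strategies — General Rowe: {R3, R4, R5}; General Cole: {S1, S2, S4}.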